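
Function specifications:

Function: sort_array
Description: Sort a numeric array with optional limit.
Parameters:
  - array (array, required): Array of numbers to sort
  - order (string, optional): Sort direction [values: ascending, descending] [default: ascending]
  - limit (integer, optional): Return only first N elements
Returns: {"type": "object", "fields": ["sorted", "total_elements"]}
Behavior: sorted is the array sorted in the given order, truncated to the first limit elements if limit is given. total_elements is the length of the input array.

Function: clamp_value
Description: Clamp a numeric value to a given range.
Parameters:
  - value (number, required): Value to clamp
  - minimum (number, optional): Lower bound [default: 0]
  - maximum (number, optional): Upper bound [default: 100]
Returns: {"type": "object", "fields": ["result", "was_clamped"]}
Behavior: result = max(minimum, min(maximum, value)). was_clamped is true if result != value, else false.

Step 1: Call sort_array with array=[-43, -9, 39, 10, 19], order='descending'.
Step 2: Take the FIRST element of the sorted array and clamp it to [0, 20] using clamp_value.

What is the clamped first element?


Step 1: sort_array(order=descending)
  sorted: [39, 19, 10, -9, -43]
  -> first element = 39
Step 2: clamp_value(value=39, minimum=0, maximum=20)
  result = max(0, min(20, 39)) = max(0, 20) = 20
  was_clamped = (20 != 39) = true
  -> result = 20
20


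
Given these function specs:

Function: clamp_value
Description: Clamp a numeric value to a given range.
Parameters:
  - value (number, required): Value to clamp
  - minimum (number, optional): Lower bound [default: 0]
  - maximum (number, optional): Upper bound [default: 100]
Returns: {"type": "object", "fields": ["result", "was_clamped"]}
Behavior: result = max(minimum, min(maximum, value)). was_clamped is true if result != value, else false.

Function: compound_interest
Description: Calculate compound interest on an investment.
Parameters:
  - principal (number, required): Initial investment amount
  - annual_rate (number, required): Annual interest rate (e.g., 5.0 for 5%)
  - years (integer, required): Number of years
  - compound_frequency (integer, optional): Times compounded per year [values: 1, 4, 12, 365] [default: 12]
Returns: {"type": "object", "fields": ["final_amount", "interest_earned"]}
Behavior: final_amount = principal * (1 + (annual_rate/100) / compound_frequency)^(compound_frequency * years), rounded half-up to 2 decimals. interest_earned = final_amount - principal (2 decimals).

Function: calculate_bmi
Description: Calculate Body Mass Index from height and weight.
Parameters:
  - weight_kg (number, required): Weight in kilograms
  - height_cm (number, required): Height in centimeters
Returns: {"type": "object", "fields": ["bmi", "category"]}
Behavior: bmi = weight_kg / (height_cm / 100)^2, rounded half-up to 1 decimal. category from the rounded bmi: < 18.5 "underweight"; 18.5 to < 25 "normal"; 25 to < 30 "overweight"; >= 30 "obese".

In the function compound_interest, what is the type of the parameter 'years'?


The compound_interest spec declares:
  - years (integer, required): Number of years
Type:
integer


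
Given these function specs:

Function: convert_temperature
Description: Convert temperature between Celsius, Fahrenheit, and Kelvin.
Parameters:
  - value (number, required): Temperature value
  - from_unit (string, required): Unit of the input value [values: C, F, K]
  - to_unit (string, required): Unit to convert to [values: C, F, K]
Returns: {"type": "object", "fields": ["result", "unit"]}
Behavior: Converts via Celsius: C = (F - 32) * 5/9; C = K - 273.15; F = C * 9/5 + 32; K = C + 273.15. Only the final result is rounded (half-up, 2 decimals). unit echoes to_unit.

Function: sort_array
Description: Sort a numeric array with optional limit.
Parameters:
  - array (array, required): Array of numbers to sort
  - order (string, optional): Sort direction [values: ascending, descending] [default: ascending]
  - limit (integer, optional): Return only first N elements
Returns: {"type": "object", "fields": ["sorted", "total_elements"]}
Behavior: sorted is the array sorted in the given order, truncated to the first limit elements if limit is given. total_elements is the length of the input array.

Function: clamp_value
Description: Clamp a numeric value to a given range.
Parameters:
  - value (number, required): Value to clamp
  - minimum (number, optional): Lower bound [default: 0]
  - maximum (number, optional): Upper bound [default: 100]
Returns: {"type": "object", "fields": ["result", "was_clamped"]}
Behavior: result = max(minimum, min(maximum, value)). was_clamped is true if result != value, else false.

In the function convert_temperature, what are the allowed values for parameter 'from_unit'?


The convert_temperature spec declares:
  - from_unit (string, required): Unit of the input value [values: C, F, K]
Allowed values:
C, F, K


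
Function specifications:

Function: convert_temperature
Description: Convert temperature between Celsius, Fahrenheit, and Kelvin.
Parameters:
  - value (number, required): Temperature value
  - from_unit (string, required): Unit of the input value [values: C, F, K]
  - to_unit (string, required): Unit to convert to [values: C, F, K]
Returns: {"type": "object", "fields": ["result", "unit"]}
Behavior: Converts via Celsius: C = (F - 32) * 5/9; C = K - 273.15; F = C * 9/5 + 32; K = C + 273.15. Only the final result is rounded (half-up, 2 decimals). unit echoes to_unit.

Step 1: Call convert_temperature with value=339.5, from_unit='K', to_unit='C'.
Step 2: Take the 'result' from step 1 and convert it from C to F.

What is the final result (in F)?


Step 1: convert_temperature(value=339.5, from_unit=K, to_unit=C)
  To C: 339.5 - 273.15 = 66.35
  Target is C: 66.35
  Round to 2 decimals: 66.35
  -> result = 66.35 C
Step 2: convert_temperature(value=66.35, from_unit=C, to_unit=F)
  Input already in C: 66.35
  To F: 66.35 * 9/5 + 32 = 151.43
  Round to 2 decimals: 151.43
  -> result = 151.43 F
151.43 F


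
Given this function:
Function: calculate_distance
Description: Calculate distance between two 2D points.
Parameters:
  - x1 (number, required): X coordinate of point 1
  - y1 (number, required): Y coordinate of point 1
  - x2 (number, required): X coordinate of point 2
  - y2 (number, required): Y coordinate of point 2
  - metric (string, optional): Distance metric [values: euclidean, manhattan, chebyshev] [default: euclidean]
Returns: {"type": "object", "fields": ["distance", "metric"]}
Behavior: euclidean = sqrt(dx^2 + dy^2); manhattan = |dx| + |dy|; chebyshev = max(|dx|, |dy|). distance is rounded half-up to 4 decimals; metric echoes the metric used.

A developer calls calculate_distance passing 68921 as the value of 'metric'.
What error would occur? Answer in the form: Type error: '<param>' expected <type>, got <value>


Spec: 'metric' is declared as string; 68921 is an integer.
Type error: 'metric' expected string, got 68921


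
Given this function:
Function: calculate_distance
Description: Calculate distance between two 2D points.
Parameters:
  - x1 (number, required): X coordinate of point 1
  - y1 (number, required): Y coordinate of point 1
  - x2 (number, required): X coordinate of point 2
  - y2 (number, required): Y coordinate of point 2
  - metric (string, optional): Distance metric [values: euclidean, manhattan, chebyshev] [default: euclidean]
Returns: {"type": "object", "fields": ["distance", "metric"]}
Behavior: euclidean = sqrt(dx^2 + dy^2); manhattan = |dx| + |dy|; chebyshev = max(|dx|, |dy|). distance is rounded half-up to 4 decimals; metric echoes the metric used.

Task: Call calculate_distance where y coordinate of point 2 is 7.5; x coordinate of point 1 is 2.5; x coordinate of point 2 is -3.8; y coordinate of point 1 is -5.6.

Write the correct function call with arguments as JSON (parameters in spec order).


Mapping each described value to its parameter name:
  'Y coordinate of point 2' -> y2 = 7.5
  'X coordinate of point 1' -> x1 = 2.5
  'X coordinate of point 2' -> x2 = -3.8
  'Y coordinate of point 1' -> y1 = -5.6
calculate_distance({"x1": 2.5, "y1": -5.6, "x2": -3.8, "y2": 7.5})


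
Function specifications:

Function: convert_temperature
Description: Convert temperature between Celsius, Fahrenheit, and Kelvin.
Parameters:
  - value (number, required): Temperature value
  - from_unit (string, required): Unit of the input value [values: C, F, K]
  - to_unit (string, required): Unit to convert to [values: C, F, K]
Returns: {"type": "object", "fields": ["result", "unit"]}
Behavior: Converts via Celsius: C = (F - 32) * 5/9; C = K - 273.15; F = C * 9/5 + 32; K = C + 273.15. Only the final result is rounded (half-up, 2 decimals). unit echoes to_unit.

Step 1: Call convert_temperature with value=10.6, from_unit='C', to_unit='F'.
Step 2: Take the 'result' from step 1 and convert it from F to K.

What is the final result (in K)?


Step 1: convert_temperature(value=10.6, from_unit=C, to_unit=F)
  Input already in C: 10.6
  To F: 10.6 * 9/5 + 32 = 51.08
  Round to 2 decimals: 51.08
  -> result = 51.08 F
Step 2: convert_temperature(value=51.08, from_unit=F, to_unit=K)
  To C: (51.08 - 32) * 5/9 = 10.6
  To K: 10.6 + 273.15 = 283.75
  Round to 2 decimals: 283.75
  -> result = 283.75 K
283.75 K


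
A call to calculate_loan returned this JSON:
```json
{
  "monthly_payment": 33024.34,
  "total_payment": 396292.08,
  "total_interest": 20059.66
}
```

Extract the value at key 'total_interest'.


20059.66


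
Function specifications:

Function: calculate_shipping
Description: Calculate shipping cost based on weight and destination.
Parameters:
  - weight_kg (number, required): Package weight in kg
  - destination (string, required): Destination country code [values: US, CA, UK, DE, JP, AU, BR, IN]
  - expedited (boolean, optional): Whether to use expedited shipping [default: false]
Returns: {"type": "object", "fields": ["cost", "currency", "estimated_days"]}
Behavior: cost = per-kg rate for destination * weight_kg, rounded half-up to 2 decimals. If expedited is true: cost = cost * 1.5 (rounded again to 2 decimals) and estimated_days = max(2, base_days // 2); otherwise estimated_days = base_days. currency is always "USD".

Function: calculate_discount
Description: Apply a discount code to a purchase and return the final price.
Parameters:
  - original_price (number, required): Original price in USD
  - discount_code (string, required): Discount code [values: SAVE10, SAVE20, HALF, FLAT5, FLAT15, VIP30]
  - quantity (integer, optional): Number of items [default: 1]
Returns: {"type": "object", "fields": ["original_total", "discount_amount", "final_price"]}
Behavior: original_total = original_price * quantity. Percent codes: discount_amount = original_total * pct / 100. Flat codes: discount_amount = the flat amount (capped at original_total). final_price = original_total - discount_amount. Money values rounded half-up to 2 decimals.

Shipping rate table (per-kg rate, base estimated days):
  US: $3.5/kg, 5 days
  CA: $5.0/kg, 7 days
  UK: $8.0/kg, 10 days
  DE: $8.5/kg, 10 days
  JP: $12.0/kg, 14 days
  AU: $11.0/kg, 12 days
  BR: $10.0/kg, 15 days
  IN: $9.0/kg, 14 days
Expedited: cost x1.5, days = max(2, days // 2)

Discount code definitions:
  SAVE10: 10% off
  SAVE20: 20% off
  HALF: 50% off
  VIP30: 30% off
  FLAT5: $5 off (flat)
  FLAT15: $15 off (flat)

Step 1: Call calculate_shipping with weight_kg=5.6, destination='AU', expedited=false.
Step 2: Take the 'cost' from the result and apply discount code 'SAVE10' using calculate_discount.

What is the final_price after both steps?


Step 1: calculate_shipping(weight_kg=5.6, destination=AU, expedited=false)
  Rate for AU: $11.0/kg, base 12 days
  cost = 11.0 * 5.6 = 61.6 -> 61.60
  expedited not set/false: estimated_days = 12
  -> cost = 61.60 USD
Step 2: calculate_discount(original_price=61.6, discount_code=SAVE10, quantity=1)
  original_total = 61.6 * 1 = 61.60
  SAVE10 = 10% off: discount_amount = 61.60 * 10/100 = 6.16 -> 6.16
  final_price = 61.60 - 6.16 = 55.44
  -> final_price = 55.44
$55.44


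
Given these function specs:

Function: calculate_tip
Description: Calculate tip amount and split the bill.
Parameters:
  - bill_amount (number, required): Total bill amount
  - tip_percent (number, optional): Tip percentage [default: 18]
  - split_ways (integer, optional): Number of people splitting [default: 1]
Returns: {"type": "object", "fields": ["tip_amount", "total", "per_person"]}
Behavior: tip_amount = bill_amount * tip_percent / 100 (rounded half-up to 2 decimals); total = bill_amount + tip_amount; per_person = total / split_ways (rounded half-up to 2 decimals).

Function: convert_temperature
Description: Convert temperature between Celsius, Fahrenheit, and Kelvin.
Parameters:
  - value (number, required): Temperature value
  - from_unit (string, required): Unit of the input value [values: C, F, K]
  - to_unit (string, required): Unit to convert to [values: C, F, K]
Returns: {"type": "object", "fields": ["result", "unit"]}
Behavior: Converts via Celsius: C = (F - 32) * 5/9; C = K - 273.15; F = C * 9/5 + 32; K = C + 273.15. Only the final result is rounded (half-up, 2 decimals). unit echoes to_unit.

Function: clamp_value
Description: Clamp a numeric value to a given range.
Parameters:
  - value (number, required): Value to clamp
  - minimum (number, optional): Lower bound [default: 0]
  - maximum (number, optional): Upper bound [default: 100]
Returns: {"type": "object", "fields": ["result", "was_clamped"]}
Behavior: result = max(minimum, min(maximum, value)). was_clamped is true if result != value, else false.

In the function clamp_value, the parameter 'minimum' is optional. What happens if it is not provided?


The clamp_value spec declares:
  - minimum (number, optional): Lower bound [default: 0]
It defaults to 0


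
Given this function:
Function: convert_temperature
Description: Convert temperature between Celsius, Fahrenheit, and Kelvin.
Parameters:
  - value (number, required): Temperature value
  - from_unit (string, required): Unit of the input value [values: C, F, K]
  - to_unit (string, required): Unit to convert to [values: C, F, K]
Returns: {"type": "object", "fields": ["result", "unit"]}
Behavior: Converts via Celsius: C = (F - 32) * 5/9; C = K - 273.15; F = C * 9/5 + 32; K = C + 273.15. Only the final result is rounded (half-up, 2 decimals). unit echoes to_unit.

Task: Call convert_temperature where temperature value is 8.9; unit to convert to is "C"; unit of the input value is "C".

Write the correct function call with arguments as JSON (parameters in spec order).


Mapping each described value to its parameter name:
  'Temperature value' -> value = 8.9
  'Unit to convert to' -> to_unit = "C"
  'Unit of the input value' -> from_unit = "C"
convert_temperature({"value": 8.9, "from_unit": "C", "to_unit": "C"})


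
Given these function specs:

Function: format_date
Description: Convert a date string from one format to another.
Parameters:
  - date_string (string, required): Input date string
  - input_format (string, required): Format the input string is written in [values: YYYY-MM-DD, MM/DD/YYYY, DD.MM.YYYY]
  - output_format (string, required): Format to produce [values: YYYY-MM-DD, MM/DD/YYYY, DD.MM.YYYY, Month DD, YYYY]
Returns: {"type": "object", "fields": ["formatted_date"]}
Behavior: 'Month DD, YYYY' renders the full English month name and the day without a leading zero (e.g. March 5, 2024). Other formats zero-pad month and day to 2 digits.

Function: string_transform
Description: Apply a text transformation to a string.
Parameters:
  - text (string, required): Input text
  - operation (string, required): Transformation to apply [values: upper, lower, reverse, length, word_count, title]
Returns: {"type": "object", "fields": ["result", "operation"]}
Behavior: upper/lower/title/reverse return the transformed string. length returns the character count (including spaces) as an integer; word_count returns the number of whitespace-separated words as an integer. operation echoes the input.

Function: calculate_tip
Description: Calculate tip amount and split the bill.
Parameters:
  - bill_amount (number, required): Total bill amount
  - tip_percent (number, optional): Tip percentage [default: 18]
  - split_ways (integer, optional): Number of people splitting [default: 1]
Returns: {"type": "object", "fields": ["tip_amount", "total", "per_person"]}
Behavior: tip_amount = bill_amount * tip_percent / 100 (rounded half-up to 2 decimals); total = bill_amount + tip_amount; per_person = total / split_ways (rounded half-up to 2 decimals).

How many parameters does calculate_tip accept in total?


Parameters of calculate_tip: bill_amount (required), tip_percent (optional), split_ways (optional)
Total:
3


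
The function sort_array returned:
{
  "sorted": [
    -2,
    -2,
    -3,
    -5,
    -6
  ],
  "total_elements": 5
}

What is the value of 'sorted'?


[-2, -2, -3, -5, -6]


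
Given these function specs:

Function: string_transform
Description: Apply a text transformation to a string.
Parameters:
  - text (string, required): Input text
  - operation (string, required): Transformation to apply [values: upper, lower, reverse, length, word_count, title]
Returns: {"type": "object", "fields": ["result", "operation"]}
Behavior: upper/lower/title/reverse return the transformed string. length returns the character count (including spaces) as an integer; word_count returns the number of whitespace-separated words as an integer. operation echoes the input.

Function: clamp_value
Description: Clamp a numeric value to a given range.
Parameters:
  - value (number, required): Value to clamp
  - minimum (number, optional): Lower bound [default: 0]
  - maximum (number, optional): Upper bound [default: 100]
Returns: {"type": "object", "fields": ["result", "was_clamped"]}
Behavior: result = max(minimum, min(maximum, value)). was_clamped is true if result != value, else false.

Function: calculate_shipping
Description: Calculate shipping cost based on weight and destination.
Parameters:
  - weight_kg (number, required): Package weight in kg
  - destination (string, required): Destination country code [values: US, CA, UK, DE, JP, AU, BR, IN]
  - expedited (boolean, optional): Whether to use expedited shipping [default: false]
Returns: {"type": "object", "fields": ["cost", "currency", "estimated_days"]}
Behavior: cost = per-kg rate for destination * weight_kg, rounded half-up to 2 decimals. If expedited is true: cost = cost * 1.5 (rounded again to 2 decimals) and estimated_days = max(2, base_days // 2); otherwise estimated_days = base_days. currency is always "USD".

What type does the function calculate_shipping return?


The calculate_shipping spec declares Returns: {"type": "object", "fields": ["cost", "currency", "estimated_days"]}
Type:
object


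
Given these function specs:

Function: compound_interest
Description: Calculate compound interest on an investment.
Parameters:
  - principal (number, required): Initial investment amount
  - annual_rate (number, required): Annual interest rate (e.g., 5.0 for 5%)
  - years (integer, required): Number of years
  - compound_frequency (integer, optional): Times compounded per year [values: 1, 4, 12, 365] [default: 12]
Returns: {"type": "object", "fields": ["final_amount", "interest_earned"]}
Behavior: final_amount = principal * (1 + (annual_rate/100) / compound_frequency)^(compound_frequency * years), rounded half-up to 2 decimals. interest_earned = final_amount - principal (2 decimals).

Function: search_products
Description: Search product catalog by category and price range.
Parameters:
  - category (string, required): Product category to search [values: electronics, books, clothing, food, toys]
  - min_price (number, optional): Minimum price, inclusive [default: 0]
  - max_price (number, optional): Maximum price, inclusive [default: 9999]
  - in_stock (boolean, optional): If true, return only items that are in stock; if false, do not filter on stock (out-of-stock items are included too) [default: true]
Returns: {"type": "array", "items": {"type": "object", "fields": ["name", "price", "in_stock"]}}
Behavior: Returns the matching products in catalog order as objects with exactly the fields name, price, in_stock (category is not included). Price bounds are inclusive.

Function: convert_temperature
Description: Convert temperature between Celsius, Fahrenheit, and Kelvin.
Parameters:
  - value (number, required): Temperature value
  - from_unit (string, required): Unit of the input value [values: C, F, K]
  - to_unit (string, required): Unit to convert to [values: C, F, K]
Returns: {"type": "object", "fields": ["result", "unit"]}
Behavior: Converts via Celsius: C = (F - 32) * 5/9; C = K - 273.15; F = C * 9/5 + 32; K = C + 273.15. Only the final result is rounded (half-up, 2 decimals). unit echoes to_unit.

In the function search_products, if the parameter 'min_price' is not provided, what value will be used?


The search_products spec declares:
  - min_price (number, optional): Minimum price, inclusive [default: 0]
Default:
0


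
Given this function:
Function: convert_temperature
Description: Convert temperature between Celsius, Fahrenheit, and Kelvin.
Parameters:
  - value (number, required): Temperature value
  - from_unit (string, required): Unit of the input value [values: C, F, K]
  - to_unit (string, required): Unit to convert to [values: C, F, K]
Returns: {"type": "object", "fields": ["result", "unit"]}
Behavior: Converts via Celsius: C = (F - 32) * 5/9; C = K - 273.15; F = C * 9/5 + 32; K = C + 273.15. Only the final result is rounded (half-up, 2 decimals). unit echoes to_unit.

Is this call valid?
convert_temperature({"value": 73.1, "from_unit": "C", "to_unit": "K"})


Checking all required parameters present and types match... All valid.
Valid


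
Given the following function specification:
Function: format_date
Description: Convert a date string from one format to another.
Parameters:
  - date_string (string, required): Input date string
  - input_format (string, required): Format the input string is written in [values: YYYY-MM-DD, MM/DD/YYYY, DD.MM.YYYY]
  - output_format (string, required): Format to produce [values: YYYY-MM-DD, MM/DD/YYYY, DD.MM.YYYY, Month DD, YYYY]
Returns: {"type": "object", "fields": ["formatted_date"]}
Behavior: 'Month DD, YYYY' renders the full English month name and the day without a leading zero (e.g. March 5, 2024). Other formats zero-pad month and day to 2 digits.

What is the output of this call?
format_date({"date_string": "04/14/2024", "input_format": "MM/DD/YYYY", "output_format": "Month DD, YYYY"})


Parse '04/14/2024' as MM/DD/YYYY: year=2024, month=4, day=14
Month 4 = April
Render as Month DD, YYYY: April 14, 2024
Output:
{"formatted_date": "April 14, 2024"}


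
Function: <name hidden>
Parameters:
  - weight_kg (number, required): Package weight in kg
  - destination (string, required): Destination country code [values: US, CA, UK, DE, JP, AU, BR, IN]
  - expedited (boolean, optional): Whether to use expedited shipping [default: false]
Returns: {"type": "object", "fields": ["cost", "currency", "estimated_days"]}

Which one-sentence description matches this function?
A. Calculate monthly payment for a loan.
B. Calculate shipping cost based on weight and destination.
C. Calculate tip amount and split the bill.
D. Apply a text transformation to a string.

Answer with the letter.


Parameters weight_kg, destination, expedited and return ["cost", "currency", "estimated_days"] fit: Calculate shipping cost based on weight and destination.
B


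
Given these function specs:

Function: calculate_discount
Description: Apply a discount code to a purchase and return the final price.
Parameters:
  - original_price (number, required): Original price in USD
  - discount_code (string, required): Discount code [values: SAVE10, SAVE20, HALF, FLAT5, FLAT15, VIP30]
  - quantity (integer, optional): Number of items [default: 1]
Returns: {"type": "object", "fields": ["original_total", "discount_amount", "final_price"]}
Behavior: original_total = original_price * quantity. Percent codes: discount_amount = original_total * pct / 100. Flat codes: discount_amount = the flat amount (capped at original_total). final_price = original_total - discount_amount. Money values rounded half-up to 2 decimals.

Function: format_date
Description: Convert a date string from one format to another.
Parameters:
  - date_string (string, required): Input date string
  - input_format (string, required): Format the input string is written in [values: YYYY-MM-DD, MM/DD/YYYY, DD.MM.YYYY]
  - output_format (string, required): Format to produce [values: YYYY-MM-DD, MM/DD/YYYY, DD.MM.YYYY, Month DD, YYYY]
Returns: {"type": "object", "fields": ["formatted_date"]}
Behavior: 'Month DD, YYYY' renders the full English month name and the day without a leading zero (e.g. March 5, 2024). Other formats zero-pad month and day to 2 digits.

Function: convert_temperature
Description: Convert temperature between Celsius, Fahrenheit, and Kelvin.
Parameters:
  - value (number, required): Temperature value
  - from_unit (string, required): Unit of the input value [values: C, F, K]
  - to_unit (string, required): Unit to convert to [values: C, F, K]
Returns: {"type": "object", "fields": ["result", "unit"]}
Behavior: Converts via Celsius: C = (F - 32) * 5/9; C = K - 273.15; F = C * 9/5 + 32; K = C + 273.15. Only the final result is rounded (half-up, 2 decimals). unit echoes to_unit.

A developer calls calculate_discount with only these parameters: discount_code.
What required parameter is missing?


Required parameters: original_price, discount_code
Provided: discount_code
Missing: original_price
original_price


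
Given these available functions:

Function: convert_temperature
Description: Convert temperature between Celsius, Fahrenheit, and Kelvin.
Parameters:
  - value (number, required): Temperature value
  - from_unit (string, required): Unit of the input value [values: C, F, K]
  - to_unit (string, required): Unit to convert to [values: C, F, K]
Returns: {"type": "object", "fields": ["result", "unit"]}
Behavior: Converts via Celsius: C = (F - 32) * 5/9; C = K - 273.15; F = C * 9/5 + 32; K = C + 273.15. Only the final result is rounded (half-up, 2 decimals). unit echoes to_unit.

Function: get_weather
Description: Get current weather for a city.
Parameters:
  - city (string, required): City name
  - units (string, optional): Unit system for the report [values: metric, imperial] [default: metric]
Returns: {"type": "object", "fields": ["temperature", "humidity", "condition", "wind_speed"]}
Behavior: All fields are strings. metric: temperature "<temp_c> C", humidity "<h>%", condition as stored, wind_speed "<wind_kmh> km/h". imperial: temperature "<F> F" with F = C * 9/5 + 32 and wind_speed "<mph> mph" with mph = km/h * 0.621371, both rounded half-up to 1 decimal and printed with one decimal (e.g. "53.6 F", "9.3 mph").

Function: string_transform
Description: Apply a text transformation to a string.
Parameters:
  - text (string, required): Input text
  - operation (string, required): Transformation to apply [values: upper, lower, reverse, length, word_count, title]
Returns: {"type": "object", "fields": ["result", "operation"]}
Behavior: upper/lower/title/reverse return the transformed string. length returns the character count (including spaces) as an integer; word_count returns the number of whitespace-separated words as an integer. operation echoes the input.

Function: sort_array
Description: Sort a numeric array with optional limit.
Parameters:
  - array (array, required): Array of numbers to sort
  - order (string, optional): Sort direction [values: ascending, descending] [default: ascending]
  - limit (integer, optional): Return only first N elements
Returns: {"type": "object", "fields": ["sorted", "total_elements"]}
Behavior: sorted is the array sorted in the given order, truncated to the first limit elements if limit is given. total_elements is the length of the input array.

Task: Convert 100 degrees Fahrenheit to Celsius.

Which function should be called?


The task needs a function whose description is: Convert temperature between Celsius, Fahrenheit, and Kelvin.
convert_temperature


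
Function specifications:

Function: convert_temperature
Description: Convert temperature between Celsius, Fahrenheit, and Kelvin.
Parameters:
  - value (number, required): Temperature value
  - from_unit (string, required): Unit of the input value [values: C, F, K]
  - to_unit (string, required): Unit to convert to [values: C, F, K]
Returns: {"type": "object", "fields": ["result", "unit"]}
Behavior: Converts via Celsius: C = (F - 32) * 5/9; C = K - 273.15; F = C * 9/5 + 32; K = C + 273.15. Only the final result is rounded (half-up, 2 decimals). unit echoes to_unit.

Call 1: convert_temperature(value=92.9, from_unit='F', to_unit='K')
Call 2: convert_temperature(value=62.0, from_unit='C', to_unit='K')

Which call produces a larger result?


Call 1:
  To C: (92.9 - 32) * 5/9 = 33.833333
  To K: 33.833333 + 273.15 = 306.983333
  Round to 2 decimals: 306.98
  -> 306.98 K
Call 2:
  Input already in C: 62
  To K: 62 + 273.15 = 335.15
  Round to 2 decimals: 335.15
  -> 335.15 K
Call 2 (335.15 K)


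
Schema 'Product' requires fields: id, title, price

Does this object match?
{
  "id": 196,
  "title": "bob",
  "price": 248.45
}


Checking required fields... All present.
Valid - all required fields present


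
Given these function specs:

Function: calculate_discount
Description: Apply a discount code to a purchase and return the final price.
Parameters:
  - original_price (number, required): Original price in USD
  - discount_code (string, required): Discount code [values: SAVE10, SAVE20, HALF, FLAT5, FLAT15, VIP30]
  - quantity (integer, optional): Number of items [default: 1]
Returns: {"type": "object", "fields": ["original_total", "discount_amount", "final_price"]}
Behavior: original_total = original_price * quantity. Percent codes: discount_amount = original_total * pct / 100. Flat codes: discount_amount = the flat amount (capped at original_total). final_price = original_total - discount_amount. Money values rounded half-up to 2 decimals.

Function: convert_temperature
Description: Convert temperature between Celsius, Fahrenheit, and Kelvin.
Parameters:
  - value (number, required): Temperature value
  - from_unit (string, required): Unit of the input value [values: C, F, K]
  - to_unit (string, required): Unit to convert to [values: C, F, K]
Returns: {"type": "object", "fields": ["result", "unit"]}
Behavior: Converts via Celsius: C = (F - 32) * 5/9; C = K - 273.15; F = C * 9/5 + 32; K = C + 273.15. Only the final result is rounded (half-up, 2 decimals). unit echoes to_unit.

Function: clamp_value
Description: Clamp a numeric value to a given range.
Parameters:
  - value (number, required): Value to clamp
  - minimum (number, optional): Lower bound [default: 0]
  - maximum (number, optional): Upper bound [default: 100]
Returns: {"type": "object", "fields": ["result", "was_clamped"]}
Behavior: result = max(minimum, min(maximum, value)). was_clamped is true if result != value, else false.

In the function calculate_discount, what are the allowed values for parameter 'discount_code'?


The calculate_discount spec declares:
  - discount_code (string, required): Discount code [values: SAVE10, SAVE20, HALF, FLAT5, FLAT15, VIP30]
Allowed values:
SAVE10, SAVE20, HALF, FLAT5, FLAT15, VIP30


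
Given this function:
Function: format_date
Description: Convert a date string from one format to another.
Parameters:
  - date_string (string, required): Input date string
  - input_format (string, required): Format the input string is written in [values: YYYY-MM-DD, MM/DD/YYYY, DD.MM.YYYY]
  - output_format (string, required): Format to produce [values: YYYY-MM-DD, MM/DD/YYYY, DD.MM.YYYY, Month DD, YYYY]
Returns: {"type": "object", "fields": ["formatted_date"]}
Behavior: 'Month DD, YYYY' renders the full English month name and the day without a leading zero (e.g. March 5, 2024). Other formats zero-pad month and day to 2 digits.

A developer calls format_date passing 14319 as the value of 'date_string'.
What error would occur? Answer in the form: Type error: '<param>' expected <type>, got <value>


Spec: 'date_string' is declared as string; 14319 is an integer.
Type error: 'date_string' expected string, got 14319


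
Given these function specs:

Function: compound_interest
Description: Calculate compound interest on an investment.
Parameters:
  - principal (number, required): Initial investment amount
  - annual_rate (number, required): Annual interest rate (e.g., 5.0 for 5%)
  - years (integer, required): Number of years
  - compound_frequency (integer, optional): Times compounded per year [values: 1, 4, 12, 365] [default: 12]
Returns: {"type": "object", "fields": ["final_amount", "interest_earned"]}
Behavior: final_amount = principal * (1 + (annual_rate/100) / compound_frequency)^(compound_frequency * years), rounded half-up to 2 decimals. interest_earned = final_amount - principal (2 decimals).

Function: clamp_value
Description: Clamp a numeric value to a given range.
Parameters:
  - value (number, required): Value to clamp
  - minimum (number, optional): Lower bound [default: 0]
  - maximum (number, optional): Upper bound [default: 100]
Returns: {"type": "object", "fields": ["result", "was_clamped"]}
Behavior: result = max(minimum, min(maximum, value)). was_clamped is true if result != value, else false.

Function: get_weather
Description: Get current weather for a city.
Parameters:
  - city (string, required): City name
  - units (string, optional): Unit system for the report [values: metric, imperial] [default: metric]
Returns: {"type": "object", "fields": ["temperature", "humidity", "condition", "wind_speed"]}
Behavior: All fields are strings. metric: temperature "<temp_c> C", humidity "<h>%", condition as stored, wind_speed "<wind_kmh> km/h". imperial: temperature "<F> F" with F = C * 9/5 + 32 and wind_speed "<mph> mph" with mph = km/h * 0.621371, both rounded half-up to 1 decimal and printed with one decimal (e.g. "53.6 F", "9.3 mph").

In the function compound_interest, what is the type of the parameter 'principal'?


The compound_interest spec declares:
  - principal (number, required): Initial investment amount
Type:
number


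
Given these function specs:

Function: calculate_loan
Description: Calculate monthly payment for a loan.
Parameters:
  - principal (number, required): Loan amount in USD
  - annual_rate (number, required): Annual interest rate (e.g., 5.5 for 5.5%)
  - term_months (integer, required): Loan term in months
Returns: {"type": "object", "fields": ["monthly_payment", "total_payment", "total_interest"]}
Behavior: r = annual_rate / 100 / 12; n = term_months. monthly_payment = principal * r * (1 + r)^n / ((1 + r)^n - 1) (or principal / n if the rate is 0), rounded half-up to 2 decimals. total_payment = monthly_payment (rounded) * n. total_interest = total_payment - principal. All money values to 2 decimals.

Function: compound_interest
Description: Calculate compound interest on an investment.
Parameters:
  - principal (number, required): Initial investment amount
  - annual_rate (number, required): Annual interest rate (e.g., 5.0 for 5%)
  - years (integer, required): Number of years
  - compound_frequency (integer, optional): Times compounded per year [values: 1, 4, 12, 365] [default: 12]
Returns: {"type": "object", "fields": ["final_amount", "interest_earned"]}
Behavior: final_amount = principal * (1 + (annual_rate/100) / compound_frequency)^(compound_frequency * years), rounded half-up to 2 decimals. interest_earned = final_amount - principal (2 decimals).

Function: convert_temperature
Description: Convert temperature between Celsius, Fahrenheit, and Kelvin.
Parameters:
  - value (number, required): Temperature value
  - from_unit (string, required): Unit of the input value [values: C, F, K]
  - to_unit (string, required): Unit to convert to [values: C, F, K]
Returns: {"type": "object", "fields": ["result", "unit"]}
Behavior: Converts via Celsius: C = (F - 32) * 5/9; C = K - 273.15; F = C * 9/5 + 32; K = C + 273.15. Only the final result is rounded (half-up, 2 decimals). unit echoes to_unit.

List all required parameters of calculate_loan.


Parameters of calculate_loan and their required/optional flag:
  principal: required
  annual_rate: required
  term_months: required
annual_rate, principal, term_months


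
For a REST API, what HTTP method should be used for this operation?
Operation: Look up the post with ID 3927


GET = read, POST = create, PUT = update/replace, DELETE = remove
This operation is a read.
GET


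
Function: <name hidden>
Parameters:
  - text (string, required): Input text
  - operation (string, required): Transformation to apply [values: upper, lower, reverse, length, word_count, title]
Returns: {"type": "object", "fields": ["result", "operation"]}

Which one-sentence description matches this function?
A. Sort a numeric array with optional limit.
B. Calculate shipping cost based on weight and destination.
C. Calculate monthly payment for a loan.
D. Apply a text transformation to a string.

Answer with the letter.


Parameters text, operation and return ["result", "operation"] fit: Apply a text transformation to a string.
D


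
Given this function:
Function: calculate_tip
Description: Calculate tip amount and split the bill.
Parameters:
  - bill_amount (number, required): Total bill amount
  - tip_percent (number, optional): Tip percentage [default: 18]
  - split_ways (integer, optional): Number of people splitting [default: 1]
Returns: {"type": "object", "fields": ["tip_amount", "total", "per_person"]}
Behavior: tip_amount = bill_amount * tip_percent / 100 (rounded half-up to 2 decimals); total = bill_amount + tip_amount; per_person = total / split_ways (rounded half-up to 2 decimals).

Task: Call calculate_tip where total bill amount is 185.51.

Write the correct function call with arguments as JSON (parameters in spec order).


Mapping each described value to its parameter name:
  'Total bill amount' -> bill_amount = 185.51
calculate_tip({"bill_amount": 185.51})


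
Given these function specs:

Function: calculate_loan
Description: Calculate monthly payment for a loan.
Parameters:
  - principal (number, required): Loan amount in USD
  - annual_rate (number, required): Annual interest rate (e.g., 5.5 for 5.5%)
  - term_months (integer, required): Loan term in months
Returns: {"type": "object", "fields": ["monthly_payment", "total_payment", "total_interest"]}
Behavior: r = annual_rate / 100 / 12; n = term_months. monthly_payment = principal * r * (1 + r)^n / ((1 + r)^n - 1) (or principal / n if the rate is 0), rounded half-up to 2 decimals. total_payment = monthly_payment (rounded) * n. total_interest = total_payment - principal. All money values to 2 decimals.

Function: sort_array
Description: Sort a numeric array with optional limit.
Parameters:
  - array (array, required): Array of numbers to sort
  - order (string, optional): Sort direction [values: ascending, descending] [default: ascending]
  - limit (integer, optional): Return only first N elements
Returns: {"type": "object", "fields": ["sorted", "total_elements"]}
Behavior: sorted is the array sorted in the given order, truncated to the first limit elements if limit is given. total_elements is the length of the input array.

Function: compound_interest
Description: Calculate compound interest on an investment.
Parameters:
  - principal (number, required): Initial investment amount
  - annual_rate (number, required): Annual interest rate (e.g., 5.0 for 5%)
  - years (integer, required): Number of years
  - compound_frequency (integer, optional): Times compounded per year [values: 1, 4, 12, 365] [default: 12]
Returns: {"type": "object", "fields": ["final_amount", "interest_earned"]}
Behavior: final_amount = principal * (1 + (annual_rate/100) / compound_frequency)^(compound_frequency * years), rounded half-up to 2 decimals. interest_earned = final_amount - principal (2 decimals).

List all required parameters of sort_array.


Parameters of sort_array and their required/optional flag:
  array: required
  order: optional
  limit: optional
array


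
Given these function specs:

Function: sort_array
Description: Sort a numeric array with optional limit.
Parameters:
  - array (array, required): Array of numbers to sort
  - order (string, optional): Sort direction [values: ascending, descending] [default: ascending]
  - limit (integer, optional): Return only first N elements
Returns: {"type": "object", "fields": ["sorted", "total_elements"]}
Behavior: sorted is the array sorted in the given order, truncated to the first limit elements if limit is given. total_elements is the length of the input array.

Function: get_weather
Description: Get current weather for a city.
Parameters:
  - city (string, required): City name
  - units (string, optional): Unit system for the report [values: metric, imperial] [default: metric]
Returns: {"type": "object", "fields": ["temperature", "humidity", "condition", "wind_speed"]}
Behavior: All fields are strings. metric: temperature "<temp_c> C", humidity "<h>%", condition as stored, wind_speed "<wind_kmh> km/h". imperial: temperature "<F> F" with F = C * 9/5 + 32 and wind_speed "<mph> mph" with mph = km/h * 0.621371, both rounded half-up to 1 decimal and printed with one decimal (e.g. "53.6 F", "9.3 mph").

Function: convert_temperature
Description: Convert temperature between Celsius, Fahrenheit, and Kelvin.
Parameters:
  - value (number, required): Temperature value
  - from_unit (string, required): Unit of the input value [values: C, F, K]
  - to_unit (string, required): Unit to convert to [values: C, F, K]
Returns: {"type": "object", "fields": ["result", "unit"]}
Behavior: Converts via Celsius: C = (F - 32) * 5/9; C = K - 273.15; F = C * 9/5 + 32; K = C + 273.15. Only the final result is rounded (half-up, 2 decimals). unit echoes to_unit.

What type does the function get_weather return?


The get_weather spec declares Returns: {"type": "object", "fields": ["temperature", "humidity", "condition", "wind_speed"]}
Type:
object
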